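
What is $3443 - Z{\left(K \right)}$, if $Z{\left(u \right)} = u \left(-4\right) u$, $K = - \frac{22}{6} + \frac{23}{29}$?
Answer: $\frac{26310067}{7569} \approx 3476.0$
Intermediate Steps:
$K = - \frac{250}{87}$ ($K = \left(-22\right) \frac{1}{6} + 23 \cdot \frac{1}{29} = - \frac{11}{3} + \frac{23}{29} = - \frac{250}{87} \approx -2.8736$)
$Z{\left(u \right)} = - 4 u^{2}$ ($Z{\left(u \right)} = - 4 u u = - 4 u^{2}$)
$3443 - Z{\left(K \right)} = 3443 - - 4 \left(- \frac{250}{87}\right)^{2} = 3443 - \left(-4\right) \frac{62500}{7569} = 3443 - - \frac{250000}{7569} = 3443 + \frac{250000}{7569} = \frac{26310067}{7569}$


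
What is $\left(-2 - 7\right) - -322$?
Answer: $313$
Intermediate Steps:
$\left(-2 - 7\right) - -322 = -9 + 322 = 313$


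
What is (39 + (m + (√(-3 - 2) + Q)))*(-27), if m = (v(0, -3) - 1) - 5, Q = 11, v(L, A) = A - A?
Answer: -1188 - 27*I*√5 ≈ -1188.0 - 60.374*I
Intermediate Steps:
v(L, A) = 0
m = -6 (m = (0 - 1) - 5 = -1 - 5 = -6)
(39 + (m + (√(-3 - 2) + Q)))*(-27) = (39 + (-6 + (√(-3 - 2) + 11)))*(-27) = (39 + (-6 + (√(-5) + 11)))*(-27) = (39 + (-6 + (I*√5 + 11)))*(-27) = (39 + (-6 + (11 + I*√5)))*(-27) = (39 + (5 + I*√5))*(-27) = (44 + I*√5)*(-27) = -1188 - 27*I*√5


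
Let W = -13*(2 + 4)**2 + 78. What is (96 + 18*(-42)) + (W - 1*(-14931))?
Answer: 13881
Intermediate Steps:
W = -390 (W = -13*6**2 + 78 = -13*36 + 78 = -468 + 78 = -390)
(96 + 18*(-42)) + (W - 1*(-14931)) = (96 + 18*(-42)) + (-390 - 1*(-14931)) = (96 - 756) + (-390 + 14931) = -660 + 14541 = 13881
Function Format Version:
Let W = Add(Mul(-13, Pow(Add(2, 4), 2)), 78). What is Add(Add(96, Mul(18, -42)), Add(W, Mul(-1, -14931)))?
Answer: 13881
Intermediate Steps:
W = -390 (W = Add(Mul(-13, Pow(6, 2)), 78) = Add(Mul(-13, 36), 78) = Add(-468, 78) = -390)
Add(Add(96, Mul(18, -42)), Add(W, Mul(-1, -14931))) = Add(Add(96, Mul(18, -42)), Add(-390, Mul(-1, -14931))) = Add(Add(96, -756), Add(-390, 14931)) = Add(-660, 14541) = 13881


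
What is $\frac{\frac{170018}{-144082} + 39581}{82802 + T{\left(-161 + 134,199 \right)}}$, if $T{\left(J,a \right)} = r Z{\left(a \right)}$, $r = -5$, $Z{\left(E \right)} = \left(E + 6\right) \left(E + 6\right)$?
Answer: $- \frac{316818868}{1019164027} \approx -0.31086$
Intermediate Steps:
$Z{\left(E \right)} = \left(6 + E\right)^{2}$ ($Z{\left(E \right)} = \left(6 + E\right) \left(6 + E\right) = \left(6 + E\right)^{2}$)
$T{\left(J,a \right)} = - 5 \left(6 + a\right)^{2}$
$\frac{\frac{170018}{-144082} + 39581}{82802 + T{\left(-161 + 134,199 \right)}} = \frac{\frac{170018}{-144082} + 39581}{82802 - 5 \left(6 + 199\right)^{2}} = \frac{170018 \left(- \frac{1}{144082}\right) + 39581}{82802 - 5 \cdot 205^{2}} = \frac{- \frac{85009}{72041} + 39581}{82802 - 210125} = \frac{2851369812}{72041 \left(82802 - 210125\right)} = \frac{2851369812}{72041 \left(-127323\right)} = \frac{2851369812}{72041} \left(- \frac{1}{127323}\right) = - \frac{316818868}{1019164027}$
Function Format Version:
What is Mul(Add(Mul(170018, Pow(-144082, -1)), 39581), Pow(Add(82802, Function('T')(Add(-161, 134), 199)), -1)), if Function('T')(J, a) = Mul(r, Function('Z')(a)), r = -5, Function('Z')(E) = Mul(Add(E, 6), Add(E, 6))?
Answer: Rational(-316818868, 1019164027) ≈ -0.31086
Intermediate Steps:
Function('Z')(E) = Pow(Add(6, E), 2) (Function('Z')(E) = Mul(Add(6, E), Add(6, E)) = Pow(Add(6, E), 2))
Function('T')(J, a) = Mul(-5, Pow(Add(6, a), 2))
Mul(Add(Mul(170018, Pow(-144082, -1)), 39581), Pow(Add(82802, Function('T')(Add(-161, 134), 199)), -1)) = Mul(Add(Mul(170018, Pow(-144082, -1)), 39581), Pow(Add(82802, Mul(-5, Pow(Add(6, 199), 2))), -1)) = Mul(Add(Mul(170018, Rational(-1, 144082)), 39581), Pow(Add(82802, Mul(-5, Pow(205, 2))), -1)) = Mul(Add(Rational(-85009, 72041), 39581), Pow(Add(82802, Mul(-5, 42025)), -1)) = Mul(Rational(2851369812, 72041), Pow(Add(82802, -210125), -1)) = Mul(Rational(2851369812, 72041), Pow(-127323, -1)) = Mul(Rational(2851369812, 72041), Rational(-1, 127323)) = Rational(-316818868, 1019164027)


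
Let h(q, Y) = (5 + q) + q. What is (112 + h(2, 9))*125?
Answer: 15125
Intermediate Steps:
h(q, Y) = 5 + 2*q
(112 + h(2, 9))*125 = (112 + (5 + 2*2))*125 = (112 + (5 + 4))*125 = (112 + 9)*125 = 121*125 = 15125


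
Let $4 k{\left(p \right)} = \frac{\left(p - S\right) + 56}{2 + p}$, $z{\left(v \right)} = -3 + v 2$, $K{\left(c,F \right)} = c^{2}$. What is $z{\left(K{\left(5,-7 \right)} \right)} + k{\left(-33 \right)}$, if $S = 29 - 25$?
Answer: $\frac{5809}{124} \approx 46.847$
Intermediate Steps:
$S = 4$
$z{\left(v \right)} = -3 + 2 v$
$k{\left(p \right)} = \frac{52 + p}{4 \left(2 + p\right)}$ ($k{\left(p \right)} = \frac{\left(\left(p - 4\right) + 56\right) \frac{1}{2 + p}}{4} = \frac{\left(\left(-4 + p\right) + 56\right) \frac{1}{2 + p}}{4} = \frac{\left(52 + p\right) \frac{1}{2 + p}}{4} = \frac{\frac{1}{2 + p} \left(52 + p\right)}{4} = \frac{52 + p}{4 \left(2 + p\right)}$)
$z{\left(K{\left(5,-7 \right)} \right)} + k{\left(-33 \right)} = \left(-3 + 2 \cdot 5^{2}\right) + \frac{52 - 33}{4 \left(2 - 33\right)} = \left(-3 + 2 \cdot 25\right) + \frac{1}{4} \frac{1}{-31} \cdot 19 = \left(-3 + 50\right) + \frac{1}{4} \left(- \frac{1}{31}\right) 19 = 47 - \frac{19}{124} = \frac{5809}{124}$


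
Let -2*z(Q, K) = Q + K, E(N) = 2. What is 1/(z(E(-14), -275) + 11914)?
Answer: 2/24101 ≈ 8.2984e-5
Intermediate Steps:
z(Q, K) = -K/2 - Q/2 (z(Q, K) = -(Q + K)/2 = -(K + Q)/2 = -K/2 - Q/2)
1/(z(E(-14), -275) + 11914) = 1/((-½*(-275) - ½*2) + 11914) = 1/((275/2 - 1) + 11914) = 1/(273/2 + 11914) = 1/(24101/2) = 2/24101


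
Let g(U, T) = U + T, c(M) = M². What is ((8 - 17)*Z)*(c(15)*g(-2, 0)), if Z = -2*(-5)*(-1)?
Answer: -40500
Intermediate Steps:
Z = -10 (Z = 10*(-1) = -10)
g(U, T) = T + U
((8 - 17)*Z)*(c(15)*g(-2, 0)) = ((8 - 17)*(-10))*(15²*(0 - 2)) = (-9*(-10))*(225*(-2)) = 90*(-450) = -40500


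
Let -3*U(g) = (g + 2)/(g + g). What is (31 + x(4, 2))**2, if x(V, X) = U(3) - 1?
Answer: 286225/324 ≈ 883.41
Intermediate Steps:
U(g) = -(2 + g)/(6*g) (U(g) = -(g + 2)/(3*(g + g)) = -(2 + g)/(3*(2*g)) = -(2 + g)*1/(2*g)/3 = -(2 + g)/(6*g))
x(V, X) = -23/18 (x(V, X) = (1/6)*(-2 - 1*3)/3 - 1 = (1/6)*(1/3)*(-2 - 3) - 1 = (1/6)*(1/3)*(-5) - 1 = -5/18 - 1 = -23/18)
(31 + x(4, 2))**2 = (31 - 23/18)**2 = (535/18)**2 = 286225/324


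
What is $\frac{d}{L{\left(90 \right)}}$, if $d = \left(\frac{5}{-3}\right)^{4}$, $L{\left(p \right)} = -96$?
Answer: $- \frac{625}{7776} \approx -0.080376$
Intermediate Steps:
$d = \frac{625}{81}$ ($d = \left(5 \left(- \frac{1}{3}\right)\right)^{4} = \left(- \frac{5}{3}\right)^{4} = \frac{625}{81} \approx 7.716$)
$\frac{d}{L{\left(90 \right)}} = \frac{625}{81 \left(-96\right)} = \frac{625}{81} \left(- \frac{1}{96}\right) = - \frac{625}{7776}$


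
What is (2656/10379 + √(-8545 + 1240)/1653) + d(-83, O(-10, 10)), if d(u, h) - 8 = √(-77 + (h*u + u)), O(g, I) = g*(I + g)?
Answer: 85688/10379 + 4*I*√10 + I*√7305/1653 ≈ 8.2559 + 12.701*I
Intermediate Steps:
d(u, h) = 8 + √(-77 + u + h*u) (d(u, h) = 8 + √(-77 + (h*u + u)) = 8 + √(-77 + (u + h*u)) = 8 + √(-77 + u + h*u))
(2656/10379 + √(-8545 + 1240)/1653) + d(-83, O(-10, 10)) = (2656/10379 + √(-8545 + 1240)/1653) + (8 + √(-77 - 83 - 10*(10 - 10)*(-83))) = (2656*(1/10379) + √(-7305)*(1/1653)) + (8 + √(-77 - 83 - 10*0*(-83))) = (2656/10379 + (I*√7305)*(1/1653)) + (8 + √(-77 - 83 + 0*(-83))) = (2656/10379 + I*√7305/1653) + (8 + √(-77 - 83 + 0)) = (2656/10379 + I*√7305/1653) + (8 + √(-160)) = (2656/10379 + I*√7305/1653) + (8 + 4*I*√10) = 85688/10379 + 4*I*√10 + I*√7305/1653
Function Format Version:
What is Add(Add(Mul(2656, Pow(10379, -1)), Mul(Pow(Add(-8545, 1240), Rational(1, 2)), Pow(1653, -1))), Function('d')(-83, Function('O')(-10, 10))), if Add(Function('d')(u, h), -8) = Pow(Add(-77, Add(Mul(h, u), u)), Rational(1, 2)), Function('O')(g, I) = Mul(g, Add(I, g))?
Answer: Add(Rational(85688, 10379), Mul(4, I, Pow(10, Rational(1, 2))), Mul(Rational(1, 1653), I, Pow(7305, Rational(1, 2)))) ≈ Add(8.2559, Mul(12.701, I))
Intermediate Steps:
Function('d')(u, h) = Add(8, Pow(Add(-77, u, Mul(h, u)), Rational(1, 2))) (Function('d')(u, h) = Add(8, Pow(Add(-77, Add(Mul(h, u), u)), Rational(1, 2))) = Add(8, Pow(Add(-77, Add(u, Mul(h, u))), Rational(1, 2))) = Add(8, Pow(Add(-77, u, Mul(h, u)), Rational(1, 2))))
Add(Add(Mul(2656, Pow(10379, -1)), Mul(Pow(Add(-8545, 1240), Rational(1, 2)), Pow(1653, -1))), Function('d')(-83, Function('O')(-10, 10))) = Add(Add(Mul(2656, Pow(10379, -1)), Mul(Pow(Add(-8545, 1240), Rational(1, 2)), Pow(1653, -1))), Add(8, Pow(Add(-77, -83, Mul(Mul(-10, Add(10, -10)), -83)), Rational(1, 2)))) = Add(Add(Mul(2656, Rational(1, 10379)), Mul(Pow(-7305, Rational(1, 2)), Rational(1, 1653))), Add(8, Pow(Add(-77, -83, Mul(Mul(-10, 0), -83)), Rational(1, 2)))) = Add(Add(Rational(2656, 10379), Mul(Mul(I, Pow(7305, Rational(1, 2))), Rational(1, 1653))), Add(8, Pow(Add(-77, -83, Mul(0, -83)), Rational(1, 2)))) = Add(Add(Rational(2656, 10379), Mul(Rational(1, 1653), I, Pow(7305, Rational(1, 2)))), Add(8, Pow(Add(-77, -83, 0), Rational(1, 2)))) = Add(Add(Rational(2656, 10379), Mul(Rational(1, 1653), I, Pow(7305, Rational(1, 2)))), Add(8, Pow(-160, Rational(1, 2)))) = Add(Add(Rational(2656, 10379), Mul(Rational(1, 1653), I, Pow(7305, Rational(1, 2)))), Add(8, Mul(4, I, Pow(10, Rational(1, 2))))) = Add(Rational(85688, 10379), Mul(4, I, Pow(10, Rational(1, 2))), Mul(Rational(1, 1653), I, Pow(7305, Rational(1, 2))))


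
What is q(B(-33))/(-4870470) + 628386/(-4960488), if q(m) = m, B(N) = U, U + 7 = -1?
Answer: -255041289793/2013325665780 ≈ -0.12668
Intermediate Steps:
U = -8 (U = -7 - 1 = -8)
B(N) = -8
q(B(-33))/(-4870470) + 628386/(-4960488) = -8/(-4870470) + 628386/(-4960488) = -8*(-1/4870470) + 628386*(-1/4960488) = 4/2435235 - 104731/826748 = -255041289793/2013325665780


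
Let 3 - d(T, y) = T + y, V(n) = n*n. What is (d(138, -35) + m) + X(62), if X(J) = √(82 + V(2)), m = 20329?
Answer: 20229 + √86 ≈ 20238.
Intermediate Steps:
V(n) = n²
d(T, y) = 3 - T - y (d(T, y) = 3 - (T + y) = 3 + (-T - y) = 3 - T - y)
X(J) = √86 (X(J) = √(82 + 2²) = √(82 + 4) = √86)
(d(138, -35) + m) + X(62) = ((3 - 1*138 - 1*(-35)) + 20329) + √86 = ((3 - 138 + 35) + 20329) + √86 = (-100 + 20329) + √86 = 20229 + √86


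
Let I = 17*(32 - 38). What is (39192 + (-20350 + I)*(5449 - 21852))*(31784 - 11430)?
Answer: 6829038685192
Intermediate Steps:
I = -102 (I = 17*(-6) = -102)
(39192 + (-20350 + I)*(5449 - 21852))*(31784 - 11430) = (39192 + (-20350 - 102)*(5449 - 21852))*(31784 - 11430) = (39192 - 20452*(-16403))*20354 = (39192 + 335474156)*20354 = 335513348*20354 = 6829038685192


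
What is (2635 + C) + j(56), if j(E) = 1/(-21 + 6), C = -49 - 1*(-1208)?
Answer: 56909/15 ≈ 3793.9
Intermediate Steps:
C = 1159 (C = -49 + 1208 = 1159)
j(E) = -1/15 (j(E) = 1/(-15) = -1/15)
(2635 + C) + j(56) = (2635 + 1159) - 1/15 = 3794 - 1/15 = 56909/15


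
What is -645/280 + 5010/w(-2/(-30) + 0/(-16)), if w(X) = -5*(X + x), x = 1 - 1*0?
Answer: -26367/28 ≈ -941.68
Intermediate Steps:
x = 1 (x = 1 + 0 = 1)
w(X) = -5 - 5*X (w(X) = -5*(X + 1) = -5*(1 + X) = -5 - 5*X)
-645/280 + 5010/w(-2/(-30) + 0/(-16)) = -645/280 + 5010/(-5 - 5*(-2/(-30) + 0/(-16))) = -645*1/280 + 5010/(-5 - 5*(-2*(-1/30) + 0*(-1/16))) = -129/56 + 5010/(-5 - 5*(1/15 + 0)) = -129/56 + 5010/(-5 - 5*1/15) = -129/56 + 5010/(-5 - ⅓) = -129/56 + 5010/(-16/3) = -129/56 + 5010*(-3/16) = -129/56 - 7515/8 = -26367/28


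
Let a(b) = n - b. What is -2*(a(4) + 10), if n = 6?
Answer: -24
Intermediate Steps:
a(b) = 6 - b
-2*(a(4) + 10) = -2*((6 - 1*4) + 10) = -2*((6 - 4) + 10) = -2*(2 + 10) = -2*12 = -24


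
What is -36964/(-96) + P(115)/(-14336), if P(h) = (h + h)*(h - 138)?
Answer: 8287871/21504 ≈ 385.41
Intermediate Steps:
P(h) = 2*h*(-138 + h) (P(h) = (2*h)*(-138 + h) = 2*h*(-138 + h))
-36964/(-96) + P(115)/(-14336) = -36964/(-96) + (2*115*(-138 + 115))/(-14336) = -36964*(-1/96) + (2*115*(-23))*(-1/14336) = 9241/24 - 5290*(-1/14336) = 9241/24 + 2645/7168 = 8287871/21504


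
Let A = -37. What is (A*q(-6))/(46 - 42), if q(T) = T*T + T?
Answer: -555/2 ≈ -277.50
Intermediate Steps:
q(T) = T + T**2 (q(T) = T**2 + T = T + T**2)
(A*q(-6))/(46 - 42) = (-(-222)*(1 - 6))/(46 - 42) = -(-222)*(-5)/4 = -37*30*(1/4) = -1110*1/4 = -555/2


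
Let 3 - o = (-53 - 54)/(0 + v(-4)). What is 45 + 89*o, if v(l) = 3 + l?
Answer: -9211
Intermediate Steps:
o = -104 (o = 3 - (-53 - 54)/(0 + (3 - 4)) = 3 - (-107)/(0 - 1) = 3 - (-107)/(-1) = 3 - (-107)*(-1) = 3 - 1*107 = 3 - 107 = -104)
45 + 89*o = 45 + 89*(-104) = 45 - 9256 = -9211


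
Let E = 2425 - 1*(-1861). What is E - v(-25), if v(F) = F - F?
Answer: 4286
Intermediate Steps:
v(F) = 0
E = 4286 (E = 2425 + 1861 = 4286)
E - v(-25) = 4286 - 1*0 = 4286 + 0 = 4286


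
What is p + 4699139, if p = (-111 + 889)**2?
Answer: 5304423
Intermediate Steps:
p = 605284 (p = 778**2 = 605284)
p + 4699139 = 605284 + 4699139 = 5304423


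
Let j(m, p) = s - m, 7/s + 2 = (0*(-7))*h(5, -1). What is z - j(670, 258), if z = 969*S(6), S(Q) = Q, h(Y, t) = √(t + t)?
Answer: 12975/2 ≈ 6487.5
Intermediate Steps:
h(Y, t) = √2*√t (h(Y, t) = √(2*t) = √2*√t)
s = -7/2 (s = 7/(-2 + (0*(-7))*(√2*√(-1))) = 7/(-2 + 0*(√2*I)) = 7/(-2 + 0*(I*√2)) = 7/(-2 + 0) = 7/(-2) = 7*(-½) = -7/2 ≈ -3.5000)
j(m, p) = -7/2 - m
z = 5814 (z = 969*6 = 5814)
z - j(670, 258) = 5814 - (-7/2 - 1*670) = 5814 - (-7/2 - 670) = 5814 - 1*(-1347/2) = 5814 + 1347/2 = 12975/2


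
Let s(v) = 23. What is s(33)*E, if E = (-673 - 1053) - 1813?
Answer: -81397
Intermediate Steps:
E = -3539 (E = -1726 - 1813 = -3539)
s(33)*E = 23*(-3539) = -81397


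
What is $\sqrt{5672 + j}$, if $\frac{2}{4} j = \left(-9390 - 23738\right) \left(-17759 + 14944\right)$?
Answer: $2 \sqrt{46629078} \approx 13657.0$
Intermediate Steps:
$j = 186510640$ ($j = 2 \left(-9390 - 23738\right) \left(-17759 + 14944\right) = 2 \left(\left(-33128\right) \left(-2815\right)\right) = 2 \cdot 93255320 = 186510640$)
$\sqrt{5672 + j} = \sqrt{5672 + 186510640} = \sqrt{186516312} = 2 \sqrt{46629078}$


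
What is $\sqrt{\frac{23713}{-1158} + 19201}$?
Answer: $\frac{\sqrt{25720390110}}{1158} \approx 138.49$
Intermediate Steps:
$\sqrt{\frac{23713}{-1158} + 19201} = \sqrt{23713 \left(- \frac{1}{1158}\right) + 19201} = \sqrt{- \frac{23713}{1158} + 19201} = \sqrt{\frac{22211045}{1158}} = \frac{\sqrt{25720390110}}{1158}$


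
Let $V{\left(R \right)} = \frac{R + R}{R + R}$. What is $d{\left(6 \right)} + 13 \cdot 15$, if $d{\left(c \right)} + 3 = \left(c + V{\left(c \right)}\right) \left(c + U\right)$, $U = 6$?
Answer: $276$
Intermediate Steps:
$V{\left(R \right)} = 1$ ($V{\left(R \right)} = \frac{2 R}{2 R} = 2 R \frac{1}{2 R} = 1$)
$d{\left(c \right)} = -3 + \left(1 + c\right) \left(6 + c\right)$ ($d{\left(c \right)} = -3 + \left(c + 1\right) \left(c + 6\right) = -3 + \left(1 + c\right) \left(6 + c\right)$)
$d{\left(6 \right)} + 13 \cdot 15 = \left(3 + 6^{2} + 7 \cdot 6\right) + 13 \cdot 15 = \left(3 + 36 + 42\right) + 195 = 81 + 195 = 276$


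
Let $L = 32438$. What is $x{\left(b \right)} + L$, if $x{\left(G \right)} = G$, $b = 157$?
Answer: $32595$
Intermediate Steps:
$x{\left(b \right)} + L = 157 + 32438 = 32595$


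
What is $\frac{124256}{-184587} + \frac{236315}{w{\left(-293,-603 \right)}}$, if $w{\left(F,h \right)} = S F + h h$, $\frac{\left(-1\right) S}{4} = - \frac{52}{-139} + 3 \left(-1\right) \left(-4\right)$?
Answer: $- \frac{467309511901}{9701429591217} \approx -0.048169$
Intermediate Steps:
$S = - \frac{6880}{139}$ ($S = - 4 \left(- \frac{52}{-139} + 3 \left(-1\right) \left(-4\right)\right) = - 4 \left(\left(-52\right) \left(- \frac{1}{139}\right) - -12\right) = - 4 \left(\frac{52}{139} + 12\right) = \left(-4\right) \frac{1720}{139} = - \frac{6880}{139} \approx -49.496$)
$w{\left(F,h \right)} = h^{2} - \frac{6880 F}{139}$ ($w{\left(F,h \right)} = - \frac{6880 F}{139} + h h = - \frac{6880 F}{139} + h^{2} = h^{2} - \frac{6880 F}{139}$)
$\frac{124256}{-184587} + \frac{236315}{w{\left(-293,-603 \right)}} = \frac{124256}{-184587} + \frac{236315}{\left(-603\right)^{2} - - \frac{2015840}{139}} = 124256 \left(- \frac{1}{184587}\right) + \frac{236315}{363609 + \frac{2015840}{139}} = - \frac{124256}{184587} + \frac{236315}{\frac{52557491}{139}} = - \frac{124256}{184587} + 236315 \cdot \frac{139}{52557491} = - \frac{124256}{184587} + \frac{32847785}{52557491} = - \frac{467309511901}{9701429591217}$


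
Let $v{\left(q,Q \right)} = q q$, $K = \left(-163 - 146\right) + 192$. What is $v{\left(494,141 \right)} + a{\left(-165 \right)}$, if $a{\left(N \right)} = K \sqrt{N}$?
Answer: $244036 - 117 i \sqrt{165} \approx 2.4404 \cdot 10^{5} - 1502.9 i$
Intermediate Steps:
$K = -117$ ($K = -309 + 192 = -117$)
$a{\left(N \right)} = - 117 \sqrt{N}$
$v{\left(q,Q \right)} = q^{2}$
$v{\left(494,141 \right)} + a{\left(-165 \right)} = 494^{2} - 117 \sqrt{-165} = 244036 - 117 i \sqrt{165}$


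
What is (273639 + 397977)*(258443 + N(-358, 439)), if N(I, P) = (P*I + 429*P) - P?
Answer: 194213213568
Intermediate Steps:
N(I, P) = 428*P + I*P (N(I, P) = (I*P + 429*P) - P = (429*P + I*P) - P = 428*P + I*P)
(273639 + 397977)*(258443 + N(-358, 439)) = (273639 + 397977)*(258443 + 439*(428 - 358)) = 671616*(258443 + 439*70) = 671616*(258443 + 30730) = 671616*289173 = 194213213568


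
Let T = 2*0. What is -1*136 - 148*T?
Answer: -136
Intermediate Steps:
T = 0
-1*136 - 148*T = -1*136 - 148*0 = -136 + 0 = -136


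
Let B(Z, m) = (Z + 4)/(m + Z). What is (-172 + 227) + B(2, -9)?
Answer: 379/7 ≈ 54.143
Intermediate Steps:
B(Z, m) = (4 + Z)/(Z + m)
(-172 + 227) + B(2, -9) = (-172 + 227) + (4 + 2)/(2 - 9) = 55 + 6/(-7) = 55 - 1/7*6 = 55 - 6/7 = 379/7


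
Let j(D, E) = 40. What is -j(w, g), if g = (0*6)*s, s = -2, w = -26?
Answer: -40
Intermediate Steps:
g = 0 (g = (0*6)*(-2) = 0*(-2) = 0)
-j(w, g) = -1*40 = -40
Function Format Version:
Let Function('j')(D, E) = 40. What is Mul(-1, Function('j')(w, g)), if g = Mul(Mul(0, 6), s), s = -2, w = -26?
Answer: -40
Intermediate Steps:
g = 0 (g = Mul(Mul(0, 6), -2) = Mul(0, -2) = 0)
Mul(-1, Function('j')(w, g)) = Mul(-1, 40) = -40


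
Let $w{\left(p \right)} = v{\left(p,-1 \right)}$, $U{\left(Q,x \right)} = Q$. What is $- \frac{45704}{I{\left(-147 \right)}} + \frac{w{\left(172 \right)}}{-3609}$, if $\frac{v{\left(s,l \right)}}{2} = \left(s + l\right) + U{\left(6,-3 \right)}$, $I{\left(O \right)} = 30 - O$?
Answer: $- \frac{6111422}{23659} \approx -258.31$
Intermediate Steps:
$v{\left(s,l \right)} = 12 + 2 l + 2 s$ ($v{\left(s,l \right)} = 2 \left(\left(s + l\right) + 6\right) = 2 \left(\left(l + s\right) + 6\right) = 2 \left(6 + l + s\right) = 12 + 2 l + 2 s$)
$w{\left(p \right)} = 10 + 2 p$ ($w{\left(p \right)} = 12 + 2 \left(-1\right) + 2 p = 12 - 2 + 2 p = 10 + 2 p$)
$- \frac{45704}{I{\left(-147 \right)}} + \frac{w{\left(172 \right)}}{-3609} = - \frac{45704}{30 - -147} + \frac{10 + 2 \cdot 172}{-3609} = - \frac{45704}{30 + 147} + \left(10 + 344\right) \left(- \frac{1}{3609}\right) = - \frac{45704}{177} + 354 \left(- \frac{1}{3609}\right) = \left(-45704\right) \frac{1}{177} - \frac{118}{1203} = - \frac{45704}{177} - \frac{118}{1203} = - \frac{6111422}{23659}$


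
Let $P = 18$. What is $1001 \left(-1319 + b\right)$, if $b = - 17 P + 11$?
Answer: $-1615614$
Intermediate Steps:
$b = -295$ ($b = \left(-17\right) 18 + 11 = -306 + 11 = -295$)
$1001 \left(-1319 + b\right) = 1001 \left(-1319 - 295\right) = 1001 \left(-1614\right) = -1615614$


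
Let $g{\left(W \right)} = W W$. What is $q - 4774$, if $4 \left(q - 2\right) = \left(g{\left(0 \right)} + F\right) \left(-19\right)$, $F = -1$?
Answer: $- \frac{19069}{4} \approx -4767.3$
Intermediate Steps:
$g{\left(W \right)} = W^{2}$
$q = \frac{27}{4}$ ($q = 2 + \frac{\left(0^{2} - 1\right) \left(-19\right)}{4} = 2 + \frac{\left(0 - 1\right) \left(-19\right)}{4} = 2 + \frac{\left(-1\right) \left(-19\right)}{4} = 2 + \frac{1}{4} \cdot 19 = 2 + \frac{19}{4} = \frac{27}{4} \approx 6.75$)
$q - 4774 = \frac{27}{4} - 4774 = - \frac{19069}{4}$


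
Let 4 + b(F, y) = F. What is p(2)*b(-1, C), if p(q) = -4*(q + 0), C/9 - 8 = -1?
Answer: 40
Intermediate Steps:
C = 63 (C = 72 + 9*(-1) = 72 - 9 = 63)
b(F, y) = -4 + F
p(q) = -4*q
p(2)*b(-1, C) = (-4*2)*(-4 - 1) = -8*(-5) = 40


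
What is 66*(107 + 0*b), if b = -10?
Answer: 7062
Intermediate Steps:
66*(107 + 0*b) = 66*(107 + 0*(-10)) = 66*(107 + 0) = 66*107 = 7062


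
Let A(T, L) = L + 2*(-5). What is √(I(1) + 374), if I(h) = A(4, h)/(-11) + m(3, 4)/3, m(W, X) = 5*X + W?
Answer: √416526/33 ≈ 19.557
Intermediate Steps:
m(W, X) = W + 5*X
A(T, L) = -10 + L (A(T, L) = L - 10 = -10 + L)
I(h) = 283/33 - h/11 (I(h) = (-10 + h)/(-11) + (3 + 5*4)/3 = (-10 + h)*(-1/11) + (3 + 20)*(⅓) = (10/11 - h/11) + 23*(⅓) = (10/11 - h/11) + 23/3 = 283/33 - h/11)
√(I(1) + 374) = √((283/33 - 1/11*1) + 374) = √((283/33 - 1/11) + 374) = √(280/33 + 374) = √(12622/33) = √416526/33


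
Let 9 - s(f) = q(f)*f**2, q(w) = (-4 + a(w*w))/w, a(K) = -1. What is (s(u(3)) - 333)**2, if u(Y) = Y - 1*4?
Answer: 108241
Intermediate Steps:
u(Y) = -4 + Y (u(Y) = Y - 4 = -4 + Y)
q(w) = -5/w (q(w) = (-4 - 1)/w = -5/w)
s(f) = 9 + 5*f (s(f) = 9 - (-5/f)*f**2 = 9 - (-5)*f = 9 + 5*f)
(s(u(3)) - 333)**2 = ((9 + 5*(-4 + 3)) - 333)**2 = ((9 + 5*(-1)) - 333)**2 = ((9 - 5) - 333)**2 = (4 - 333)**2 = (-329)**2 = 108241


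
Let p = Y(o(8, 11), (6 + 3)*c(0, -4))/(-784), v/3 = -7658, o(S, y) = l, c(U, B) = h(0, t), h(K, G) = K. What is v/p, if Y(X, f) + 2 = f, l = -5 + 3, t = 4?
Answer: -9005808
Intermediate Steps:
c(U, B) = 0
l = -2
o(S, y) = -2
Y(X, f) = -2 + f
v = -22974 (v = 3*(-7658) = -22974)
p = 1/392 (p = (-2 + (6 + 3)*0)/(-784) = (-2 + 9*0)*(-1/784) = (-2 + 0)*(-1/784) = -2*(-1/784) = 1/392 ≈ 0.0025510)
v/p = -22974/1/392 = -22974*392 = -9005808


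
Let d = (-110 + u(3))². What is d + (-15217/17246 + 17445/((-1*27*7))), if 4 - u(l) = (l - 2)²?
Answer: 12338071441/1086498 ≈ 11356.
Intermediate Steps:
u(l) = 4 - (-2 + l)² (u(l) = 4 - (l - 2)² = 4 - (-2 + l)²)
d = 11449 (d = (-110 + 3*(4 - 1*3))² = (-110 + 3*(4 - 3))² = (-110 + 3*1)² = (-110 + 3)² = (-107)² = 11449)
d + (-15217/17246 + 17445/((-1*27*7))) = 11449 + (-15217/17246 + 17445/((-1*27*7))) = 11449 + (-15217*1/17246 + 17445/((-27*7))) = 11449 + (-15217/17246 + 17445/(-189)) = 11449 + (-15217/17246 + 17445*(-1/189)) = 11449 + (-15217/17246 - 5815/63) = 11449 - 101244161/1086498 = 12338071441/1086498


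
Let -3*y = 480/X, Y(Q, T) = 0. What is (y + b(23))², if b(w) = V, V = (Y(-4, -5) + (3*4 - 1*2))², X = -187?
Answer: 355699600/34969 ≈ 10172.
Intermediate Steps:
V = 100 (V = (0 + (3*4 - 1*2))² = (0 + (12 - 2))² = (0 + 10)² = 10² = 100)
b(w) = 100
y = 160/187 (y = -160/(-187) = -160*(-1)/187 = -⅓*(-480/187) = 160/187 ≈ 0.85561)
(y + b(23))² = (160/187 + 100)² = (18860/187)² = 355699600/34969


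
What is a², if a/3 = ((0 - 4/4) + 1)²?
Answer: 0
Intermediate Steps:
a = 0 (a = 3*((0 - 4/4) + 1)² = 3*((0 - 4*¼) + 1)² = 3*((0 - 1) + 1)² = 3*(-1 + 1)² = 3*0² = 3*0 = 0)
a² = 0² = 0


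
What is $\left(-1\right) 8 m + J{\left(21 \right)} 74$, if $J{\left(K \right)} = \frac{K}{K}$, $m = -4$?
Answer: $106$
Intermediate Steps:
$J{\left(K \right)} = 1$
$\left(-1\right) 8 m + J{\left(21 \right)} 74 = \left(-1\right) 8 \left(-4\right) + 1 \cdot 74 = \left(-8\right) \left(-4\right) + 74 = 32 + 74 = 106$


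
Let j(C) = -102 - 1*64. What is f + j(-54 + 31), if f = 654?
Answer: 488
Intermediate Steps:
j(C) = -166 (j(C) = -102 - 64 = -166)
f + j(-54 + 31) = 654 - 166 = 488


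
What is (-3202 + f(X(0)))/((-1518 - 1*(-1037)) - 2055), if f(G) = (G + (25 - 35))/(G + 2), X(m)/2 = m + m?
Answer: 3207/2536 ≈ 1.2646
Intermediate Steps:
X(m) = 4*m (X(m) = 2*(m + m) = 2*(2*m) = 4*m)
f(G) = (-10 + G)/(2 + G) (f(G) = (G - 10)/(2 + G) = (-10 + G)/(2 + G))
(-3202 + f(X(0)))/((-1518 - 1*(-1037)) - 2055) = (-3202 + (-10 + 4*0)/(2 + 4*0))/((-1518 - 1*(-1037)) - 2055) = (-3202 + (-10 + 0)/(2 + 0))/((-1518 + 1037) - 2055) = (-3202 - 10/2)/(-481 - 2055) = (-3202 + (½)*(-10))/(-2536) = (-3202 - 5)*(-1/2536) = -3207*(-1/2536) = 3207/2536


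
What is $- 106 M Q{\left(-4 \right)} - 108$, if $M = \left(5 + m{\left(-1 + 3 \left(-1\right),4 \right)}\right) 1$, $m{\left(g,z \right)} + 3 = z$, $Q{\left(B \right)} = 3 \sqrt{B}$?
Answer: $-108 - 3816 i \approx -108.0 - 3816.0 i$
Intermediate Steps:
$m{\left(g,z \right)} = -3 + z$
$M = 6$ ($M = \left(5 + \left(-3 + 4\right)\right) 1 = \left(5 + 1\right) 1 = 6 \cdot 1 = 6$)
$- 106 M Q{\left(-4 \right)} - 108 = - 106 \cdot 6 \cdot 3 \sqrt{-4} - 108 = - 106 \cdot 6 \cdot 3 \cdot 2 i - 108 = - 106 \cdot 6 \cdot 6 i - 108 = - 106 \cdot 36 i - 108 = - 3816 i - 108 = -108 - 3816 i$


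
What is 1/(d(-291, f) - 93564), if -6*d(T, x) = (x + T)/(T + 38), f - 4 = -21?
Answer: -69/6455930 ≈ -1.0688e-5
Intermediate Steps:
f = -17 (f = 4 - 21 = -17)
d(T, x) = -(T + x)/(6*(38 + T)) (d(T, x) = -(x + T)/(6*(T + 38)) = -(T + x)/(6*(38 + T)))
1/(d(-291, f) - 93564) = 1/((-1*(-291) - 1*(-17))/(6*(38 - 291)) - 93564) = 1/((1/6)*(291 + 17)/(-253) - 93564) = 1/((1/6)*(-1/253)*308 - 93564) = 1/(-14/69 - 93564) = 1/(-6455930/69) = -69/6455930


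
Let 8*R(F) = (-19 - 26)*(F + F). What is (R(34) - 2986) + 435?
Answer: -5867/2 ≈ -2933.5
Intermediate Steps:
R(F) = -45*F/4 (R(F) = ((-19 - 26)*(F + F))/8 = (-90*F)/8 = -45*F/4)
(R(34) - 2986) + 435 = (-45/4*34 - 2986) + 435 = (-765/2 - 2986) + 435 = -6737/2 + 435 = -5867/2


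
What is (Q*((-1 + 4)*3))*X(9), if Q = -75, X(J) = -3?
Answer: 2025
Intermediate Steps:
(Q*((-1 + 4)*3))*X(9) = -75*(-1 + 4)*3*(-3) = -225*3*(-3) = -75*9*(-3) = -675*(-3) = 2025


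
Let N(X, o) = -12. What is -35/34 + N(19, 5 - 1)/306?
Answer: -109/102 ≈ -1.0686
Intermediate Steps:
-35/34 + N(19, 5 - 1)/306 = -35/34 - 12/306 = -35*1/34 - 12*1/306 = -35/34 - 2/51 = -109/102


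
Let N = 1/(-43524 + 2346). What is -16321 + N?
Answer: -672066139/41178 ≈ -16321.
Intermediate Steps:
N = -1/41178 (N = 1/(-41178) = -1/41178 ≈ -2.4285e-5)
-16321 + N = -16321 - 1/41178 = -672066139/41178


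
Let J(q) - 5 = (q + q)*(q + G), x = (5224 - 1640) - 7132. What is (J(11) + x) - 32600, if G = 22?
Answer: -35417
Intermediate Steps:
x = -3548 (x = 3584 - 7132 = -3548)
J(q) = 5 + 2*q*(22 + q) (J(q) = 5 + (q + q)*(q + 22) = 5 + (2*q)*(22 + q) = 5 + 2*q*(22 + q))
(J(11) + x) - 32600 = ((5 + 2*11² + 44*11) - 3548) - 32600 = ((5 + 2*121 + 484) - 3548) - 32600 = ((5 + 242 + 484) - 3548) - 32600 = (731 - 3548) - 32600 = -2817 - 32600 = -35417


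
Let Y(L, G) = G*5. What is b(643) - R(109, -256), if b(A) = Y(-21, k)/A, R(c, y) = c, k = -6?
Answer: -70117/643 ≈ -109.05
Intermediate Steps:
Y(L, G) = 5*G
b(A) = -30/A (b(A) = (5*(-6))/A = -30/A)
b(643) - R(109, -256) = -30/643 - 1*109 = -30*1/643 - 109 = -30/643 - 109 = -70117/643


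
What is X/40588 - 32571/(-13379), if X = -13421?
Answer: 1142432189/543026852 ≈ 2.1038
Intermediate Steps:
X/40588 - 32571/(-13379) = -13421/40588 - 32571/(-13379) = -13421*1/40588 - 32571*(-1/13379) = -13421/40588 + 32571/13379 = 1142432189/543026852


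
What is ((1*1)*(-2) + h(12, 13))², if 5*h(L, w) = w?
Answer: 9/25 ≈ 0.36000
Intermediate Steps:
h(L, w) = w/5
((1*1)*(-2) + h(12, 13))² = ((1*1)*(-2) + (⅕)*13)² = (1*(-2) + 13/5)² = (-2 + 13/5)² = (⅗)² = 9/25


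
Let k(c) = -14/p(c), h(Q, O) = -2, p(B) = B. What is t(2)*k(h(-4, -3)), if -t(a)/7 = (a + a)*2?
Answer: -392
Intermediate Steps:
k(c) = -14/c
t(a) = -28*a (t(a) = -7*(a + a)*2 = -7*2*a*2 = -28*a)
t(2)*k(h(-4, -3)) = (-28*2)*(-14/(-2)) = -(-784)*(-1)/2 = -56*7 = -392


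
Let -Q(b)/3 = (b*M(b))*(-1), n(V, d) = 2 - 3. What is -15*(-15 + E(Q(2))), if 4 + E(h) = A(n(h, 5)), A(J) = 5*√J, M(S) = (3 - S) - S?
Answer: 285 - 75*I ≈ 285.0 - 75.0*I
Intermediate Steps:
n(V, d) = -1
M(S) = 3 - 2*S
Q(b) = 3*b*(3 - 2*b) (Q(b) = -3*b*(3 - 2*b)*(-1) = -(-3)*b*(3 - 2*b) = 3*b*(3 - 2*b))
E(h) = -4 + 5*I (E(h) = -4 + 5*√(-1) = -4 + 5*I)
-15*(-15 + E(Q(2))) = -15*(-15 + (-4 + 5*I)) = -15*(-19 + 5*I) = 285 - 75*I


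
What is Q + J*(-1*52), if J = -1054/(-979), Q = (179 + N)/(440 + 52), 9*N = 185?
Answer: -60232885/1083753 ≈ -55.578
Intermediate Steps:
N = 185/9 (N = (1/9)*185 = 185/9 ≈ 20.556)
Q = 449/1107 (Q = (179 + 185/9)/(440 + 52) = (1796/9)/492 = (1796/9)*(1/492) = 449/1107 ≈ 0.40560)
J = 1054/979 (J = -1054*(-1/979) = 1054/979 ≈ 1.0766)
Q + J*(-1*52) = 449/1107 + 1054*(-1*52)/979 = 449/1107 + (1054/979)*(-52) = 449/1107 - 54808/979 = -60232885/1083753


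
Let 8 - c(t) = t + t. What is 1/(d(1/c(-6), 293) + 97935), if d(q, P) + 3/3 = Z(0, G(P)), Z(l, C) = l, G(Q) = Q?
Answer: 1/97934 ≈ 1.0211e-5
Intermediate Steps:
c(t) = 8 - 2*t (c(t) = 8 - (t + t) = 8 - 2*t)
d(q, P) = -1 (d(q, P) = -1 + 0 = -1)
1/(d(1/c(-6), 293) + 97935) = 1/(-1 + 97935) = 1/97934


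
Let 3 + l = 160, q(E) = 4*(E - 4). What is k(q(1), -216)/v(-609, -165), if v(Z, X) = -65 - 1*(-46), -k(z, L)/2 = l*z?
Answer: -3768/19 ≈ -198.32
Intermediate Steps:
q(E) = -16 + 4*E (q(E) = 4*(-4 + E) = -16 + 4*E)
l = 157 (l = -3 + 160 = 157)
k(z, L) = -314*z
v(Z, X) = -19 (v(Z, X) = -65 + 46 = -19)
k(q(1), -216)/v(-609, -165) = -314*(-16 + 4*1)/(-19) = -314*(-16 + 4)*(-1/19) = -314*(-12)*(-1/19) = 3768*(-1/19) = -3768/19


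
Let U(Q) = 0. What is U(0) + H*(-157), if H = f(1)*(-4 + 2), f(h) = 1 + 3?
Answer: 1256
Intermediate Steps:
f(h) = 4
H = -8 (H = 4*(-4 + 2) = 4*(-2) = -8)
U(0) + H*(-157) = 0 - 8*(-157) = 0 + 1256 = 1256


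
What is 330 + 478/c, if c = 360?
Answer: 59639/180 ≈ 331.33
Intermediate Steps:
330 + 478/c = 330 + 478/360 = 330 + 478*(1/360) = 330 + 239/180 = 59639/180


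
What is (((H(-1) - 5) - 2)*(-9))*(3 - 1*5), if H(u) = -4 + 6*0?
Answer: -198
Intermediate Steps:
H(u) = -4 (H(u) = -4 + 0 = -4)
(((H(-1) - 5) - 2)*(-9))*(3 - 1*5) = (((-4 - 5) - 2)*(-9))*(3 - 1*5) = ((-9 - 2)*(-9))*(3 - 5) = -11*(-9)*(-2) = 99*(-2) = -198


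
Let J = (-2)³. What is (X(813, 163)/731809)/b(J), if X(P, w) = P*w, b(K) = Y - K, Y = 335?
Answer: 132519/251010487 ≈ 0.00052794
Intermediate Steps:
J = -8
b(K) = 335 - K
(X(813, 163)/731809)/b(J) = ((813*163)/731809)/(335 - 1*(-8)) = (132519*(1/731809))/(335 + 8) = (132519/731809)/343 = (132519/731809)*(1/343) = 132519/251010487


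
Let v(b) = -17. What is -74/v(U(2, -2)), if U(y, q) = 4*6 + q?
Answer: 74/17 ≈ 4.3529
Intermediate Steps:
U(y, q) = 24 + q
-74/v(U(2, -2)) = -74/(-17) = -74*(-1/17) = 74/17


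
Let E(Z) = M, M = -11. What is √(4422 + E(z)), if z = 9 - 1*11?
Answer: √4411 ≈ 66.415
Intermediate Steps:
z = -2 (z = 9 - 11 = -2)
E(Z) = -11
√(4422 + E(z)) = √(4422 - 11) = √4411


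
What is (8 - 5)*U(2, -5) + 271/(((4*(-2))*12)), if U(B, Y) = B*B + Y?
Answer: -559/96 ≈ -5.8229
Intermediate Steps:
U(B, Y) = Y + B**2 (U(B, Y) = B**2 + Y = Y + B**2)
(8 - 5)*U(2, -5) + 271/(((4*(-2))*12)) = (8 - 5)*(-5 + 2**2) + 271/(((4*(-2))*12)) = 3*(-5 + 4) + 271/((-8*12)) = 3*(-1) + 271/(-96) = -3 + 271*(-1/96) = -3 - 271/96 = -559/96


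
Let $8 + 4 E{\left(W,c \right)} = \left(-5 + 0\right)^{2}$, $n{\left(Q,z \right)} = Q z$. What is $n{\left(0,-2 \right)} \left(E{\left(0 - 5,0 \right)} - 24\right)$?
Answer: $0$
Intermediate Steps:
$E{\left(W,c \right)} = \frac{17}{4}$ ($E{\left(W,c \right)} = -2 + \frac{\left(-5 + 0\right)^{2}}{4} = -2 + \frac{\left(-5\right)^{2}}{4} = -2 + \frac{1}{4} \cdot 25 = -2 + \frac{25}{4} = \frac{17}{4}$)
$n{\left(0,-2 \right)} \left(E{\left(0 - 5,0 \right)} - 24\right) = 0 \left(-2\right) \left(\frac{17}{4} - 24\right) = 0 \left(- \frac{79}{4}\right) = 0$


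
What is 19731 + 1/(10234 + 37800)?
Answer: 947758855/48034 ≈ 19731.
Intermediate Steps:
19731 + 1/(10234 + 37800) = 19731 + 1/48034 = 947758855/48034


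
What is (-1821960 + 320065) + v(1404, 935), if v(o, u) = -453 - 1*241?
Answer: -1502589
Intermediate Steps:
v(o, u) = -694 (v(o, u) = -453 - 241 = -694)
(-1821960 + 320065) + v(1404, 935) = (-1821960 + 320065) - 694 = -1501895 - 694 = -1502589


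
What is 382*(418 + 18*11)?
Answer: 235312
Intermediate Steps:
382*(418 + 18*11) = 382*(418 + 198) = 382*616 = 235312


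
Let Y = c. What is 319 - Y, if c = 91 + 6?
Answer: 222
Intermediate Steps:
c = 97
Y = 97
319 - Y = 319 - 1*97 = 319 - 97 = 222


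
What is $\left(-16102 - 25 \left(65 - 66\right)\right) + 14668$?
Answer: $-1409$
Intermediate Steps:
$\left(-16102 - 25 \left(65 - 66\right)\right) + 14668 = \left(-16102 - -25\right) + 14668 = \left(-16102 + 25\right) + 14668 = -16077 + 14668 = -1409$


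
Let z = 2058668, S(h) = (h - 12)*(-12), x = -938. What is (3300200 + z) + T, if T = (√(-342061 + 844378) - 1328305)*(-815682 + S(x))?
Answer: 1068337160878 - 2412846*√55813 ≈ 1.0678e+12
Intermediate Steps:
S(h) = 144 - 12*h (S(h) = (-12 + h)*(-12) = 144 - 12*h)
T = 1068331802010 - 2412846*√55813 (T = (√(-342061 + 844378) - 1328305)*(-815682 + (144 - 12*(-938))) = (√502317 - 1328305)*(-815682 + (144 + 11256)) = (3*√55813 - 1328305)*(-815682 + 11400) = (-1328305 + 3*√55813)*(-804282) = 1068331802010 - 2412846*√55813 ≈ 1.0678e+12)
(3300200 + z) + T = (3300200 + 2058668) + (1068331802010 - 2412846*√55813) = 5358868 + (1068331802010 - 2412846*√55813) = 1068337160878 - 2412846*√55813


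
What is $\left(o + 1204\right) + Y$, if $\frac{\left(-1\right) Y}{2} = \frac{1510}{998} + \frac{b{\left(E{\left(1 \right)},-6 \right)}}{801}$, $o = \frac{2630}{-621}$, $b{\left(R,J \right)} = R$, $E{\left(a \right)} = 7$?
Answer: $\frac{33004654970}{27579231} \approx 1196.7$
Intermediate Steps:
$o = - \frac{2630}{621}$ ($o = 2630 \left(- \frac{1}{621}\right) = - \frac{2630}{621} \approx -4.2351$)
$Y = - \frac{1216496}{399699}$ ($Y = - 2 \left(\frac{1510}{998} + \frac{7}{801}\right) = - 2 \left(1510 \cdot \frac{1}{998} + 7 \cdot \frac{1}{801}\right) = - 2 \left(\frac{755}{499} + \frac{7}{801}\right) = \left(-2\right) \frac{608248}{399699} = - \frac{1216496}{399699} \approx -3.0435$)
$\left(o + 1204\right) + Y = \left(- \frac{2630}{621} + 1204\right) - \frac{1216496}{399699} = \frac{745054}{621} - \frac{1216496}{399699} = \frac{33004654970}{27579231}$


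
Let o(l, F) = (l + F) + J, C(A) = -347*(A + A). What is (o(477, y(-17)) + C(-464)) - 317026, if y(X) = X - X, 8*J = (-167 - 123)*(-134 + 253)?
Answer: 4613/4 ≈ 1153.3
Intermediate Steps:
J = -17255/4 (J = ((-167 - 123)*(-134 + 253))/8 = (-290*119)/8 = (⅛)*(-34510) = -17255/4 ≈ -4313.8)
y(X) = 0
C(A) = -694*A
o(l, F) = -17255/4 + F + l (o(l, F) = (l + F) - 17255/4 = (F + l) - 17255/4 = -17255/4 + F + l)
(o(477, y(-17)) + C(-464)) - 317026 = ((-17255/4 + 0 + 477) - 694*(-464)) - 317026 = (-15347/4 + 322016) - 317026 = 1272717/4 - 317026 = 4613/4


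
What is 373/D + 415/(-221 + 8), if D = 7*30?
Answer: -2567/14910 ≈ -0.17217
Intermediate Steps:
D = 210
373/D + 415/(-221 + 8) = 373/210 + 415/(-221 + 8) = 373*(1/210) + 415/(-213) = 373/210 + 415*(-1/213) = 373/210 - 415/213 = -2567/14910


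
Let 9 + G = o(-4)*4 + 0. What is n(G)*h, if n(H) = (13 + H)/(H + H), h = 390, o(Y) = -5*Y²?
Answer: 61620/329 ≈ 187.29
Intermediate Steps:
G = -329 (G = -9 + (-5*(-4)²*4 + 0) = -9 + (-5*16*4 + 0) = -9 + (-80*4 + 0) = -9 + (-320 + 0) = -9 - 320 = -329)
n(H) = (13 + H)/(2*H) (n(H) = (13 + H)/((2*H)) = (13 + H)*(1/(2*H)) = (13 + H)/(2*H))
n(G)*h = ((½)*(13 - 329)/(-329))*390 = ((½)*(-1/329)*(-316))*390 = (158/329)*390 = 61620/329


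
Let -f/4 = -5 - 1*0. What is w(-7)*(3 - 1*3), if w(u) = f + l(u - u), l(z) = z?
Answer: 0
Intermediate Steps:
f = 20 (f = -4*(-5 - 1*0) = -4*(-5 + 0) = -4*(-5) = 20)
w(u) = 20 (w(u) = 20 + (u - u) = 20 + 0 = 20)
w(-7)*(3 - 1*3) = 20*(3 - 1*3) = 20*(3 - 3) = 20*0 = 0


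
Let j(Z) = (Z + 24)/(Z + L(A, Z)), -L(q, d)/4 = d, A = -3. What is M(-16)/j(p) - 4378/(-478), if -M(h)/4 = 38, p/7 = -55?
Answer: 2249951/4541 ≈ 495.47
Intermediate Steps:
p = -385 (p = 7*(-55) = -385)
M(h) = -152 (M(h) = -4*38 = -152)
L(q, d) = -4*d
j(Z) = -(24 + Z)/(3*Z) (j(Z) = (Z + 24)/(Z - 4*Z) = (24 + Z)/((-3*Z)) = (24 + Z)*(-1/(3*Z)) = -(24 + Z)/(3*Z))
M(-16)/j(p) - 4378/(-478) = -152*(-1155/(-24 - 1*(-385))) - 4378/(-478) = -152*(-1155/(-24 + 385)) - 4378*(-1/478) = -152/((⅓)*(-1/385)*361) + 2189/239 = -152/(-361/1155) + 2189/239 = -152*(-1155/361) + 2189/239 = 9240/19 + 2189/239 = 2249951/4541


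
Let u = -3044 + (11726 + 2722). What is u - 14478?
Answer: -3074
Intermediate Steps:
u = 11404 (u = -3044 + 14448 = 11404)
u - 14478 = 11404 - 14478 = -3074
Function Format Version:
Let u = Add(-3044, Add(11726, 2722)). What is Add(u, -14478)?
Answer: -3074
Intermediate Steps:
u = 11404 (u = Add(-3044, 14448) = 11404)
Add(u, -14478) = Add(11404, -14478) = -3074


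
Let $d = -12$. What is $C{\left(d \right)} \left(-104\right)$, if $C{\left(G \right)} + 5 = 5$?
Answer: $0$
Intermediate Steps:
$C{\left(G \right)} = 0$ ($C{\left(G \right)} = -5 + 5 = 0$)
$C{\left(d \right)} \left(-104\right) = 0 \left(-104\right) = 0$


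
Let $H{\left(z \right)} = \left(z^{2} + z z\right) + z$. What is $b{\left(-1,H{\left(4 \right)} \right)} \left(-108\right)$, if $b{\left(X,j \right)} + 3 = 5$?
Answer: $-216$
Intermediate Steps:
$H{\left(z \right)} = z + 2 z^{2}$ ($H{\left(z \right)} = \left(z^{2} + z^{2}\right) + z = 2 z^{2} + z = z + 2 z^{2}$)
$b{\left(X,j \right)} = 2$ ($b{\left(X,j \right)} = -3 + 5 = 2$)
$b{\left(-1,H{\left(4 \right)} \right)} \left(-108\right) = 2 \left(-108\right) = -216$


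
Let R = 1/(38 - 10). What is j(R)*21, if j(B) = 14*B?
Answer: 21/2 ≈ 10.500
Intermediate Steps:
R = 1/28 ≈ 0.035714
j(R)*21 = (14*(1/28))*21 = (½)*21 = 21/2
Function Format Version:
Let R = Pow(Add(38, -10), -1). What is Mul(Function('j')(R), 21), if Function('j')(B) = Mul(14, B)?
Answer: Rational(21, 2) ≈ 10.500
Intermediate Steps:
R = Rational(1, 28) (R = Pow(28, -1) = Rational(1, 28) ≈ 0.035714)
Mul(Function('j')(R), 21) = Mul(Mul(14, Rational(1, 28)), 21) = Mul(Rational(1, 2), 21) = Rational(21, 2)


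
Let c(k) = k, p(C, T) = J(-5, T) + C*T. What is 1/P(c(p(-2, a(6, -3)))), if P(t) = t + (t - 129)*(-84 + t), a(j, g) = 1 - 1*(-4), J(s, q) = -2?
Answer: 1/13524 ≈ 7.3943e-5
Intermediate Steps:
a(j, g) = 5 (a(j, g) = 1 + 4 = 5)
p(C, T) = -2 + C*T
P(t) = t + (-129 + t)*(-84 + t)
1/P(c(p(-2, a(6, -3)))) = 1/(10836 + (-2 - 2*5)**2 - 212*(-2 - 2*5)) = 1/(10836 + (-2 - 10)**2 - 212*(-2 - 10)) = 1/(10836 + (-12)**2 - 212*(-12)) = 1/(10836 + 144 + 2544) = 1/13524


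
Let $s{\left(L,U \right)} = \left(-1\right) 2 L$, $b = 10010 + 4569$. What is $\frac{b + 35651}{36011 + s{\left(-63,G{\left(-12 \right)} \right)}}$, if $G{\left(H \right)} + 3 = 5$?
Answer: $\frac{50230}{36137} \approx 1.39$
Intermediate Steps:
$b = 14579$
$G{\left(H \right)} = 2$ ($G{\left(H \right)} = -3 + 5 = 2$)
$s{\left(L,U \right)} = - 2 L$
$\frac{b + 35651}{36011 + s{\left(-63,G{\left(-12 \right)} \right)}} = \frac{14579 + 35651}{36011 - -126} = \frac{50230}{36011 + 126} = \frac{50230}{36137}$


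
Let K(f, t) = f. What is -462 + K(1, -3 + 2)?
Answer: -461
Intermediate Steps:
-462 + K(1, -3 + 2) = -462 + 1 = -461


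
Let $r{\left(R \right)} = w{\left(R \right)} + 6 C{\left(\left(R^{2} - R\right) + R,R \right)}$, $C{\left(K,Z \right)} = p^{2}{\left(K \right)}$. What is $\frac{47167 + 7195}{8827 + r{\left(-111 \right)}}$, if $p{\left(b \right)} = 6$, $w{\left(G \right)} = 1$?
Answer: $\frac{3883}{646} \approx 6.0108$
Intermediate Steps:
$C{\left(K,Z \right)} = 36$ ($C{\left(K,Z \right)} = 6^{2} = 36$)
$r{\left(R \right)} = 217$ ($r{\left(R \right)} = 1 + 6 \cdot 36 = 1 + 216 = 217$)
$\frac{47167 + 7195}{8827 + r{\left(-111 \right)}} = \frac{47167 + 7195}{8827 + 217} = \frac{54362}{9044} = 54362 \cdot \frac{1}{9044} = \frac{3883}{646}$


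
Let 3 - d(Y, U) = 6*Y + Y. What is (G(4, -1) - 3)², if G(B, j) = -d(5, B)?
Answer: 841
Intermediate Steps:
d(Y, U) = 3 - 7*Y (d(Y, U) = 3 - (6*Y + Y) = 3 - 7*Y)
G(B, j) = 32 (G(B, j) = -(3 - 7*5) = -(3 - 35) = -1*(-32) = 32)
(G(4, -1) - 3)² = (32 - 3)² = 29² = 841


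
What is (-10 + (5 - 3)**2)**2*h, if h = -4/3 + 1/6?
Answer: -42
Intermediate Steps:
h = -7/6 (h = -4*1/3 + 1*(1/6) = -4/3 + 1/6 = -7/6 ≈ -1.1667)
(-10 + (5 - 3)**2)**2*h = (-10 + (5 - 3)**2)**2*(-7/6) = (-10 + 2**2)**2*(-7/6) = (-10 + 4)**2*(-7/6) = (-6)**2*(-7/6) = 36*(-7/6) = -42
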